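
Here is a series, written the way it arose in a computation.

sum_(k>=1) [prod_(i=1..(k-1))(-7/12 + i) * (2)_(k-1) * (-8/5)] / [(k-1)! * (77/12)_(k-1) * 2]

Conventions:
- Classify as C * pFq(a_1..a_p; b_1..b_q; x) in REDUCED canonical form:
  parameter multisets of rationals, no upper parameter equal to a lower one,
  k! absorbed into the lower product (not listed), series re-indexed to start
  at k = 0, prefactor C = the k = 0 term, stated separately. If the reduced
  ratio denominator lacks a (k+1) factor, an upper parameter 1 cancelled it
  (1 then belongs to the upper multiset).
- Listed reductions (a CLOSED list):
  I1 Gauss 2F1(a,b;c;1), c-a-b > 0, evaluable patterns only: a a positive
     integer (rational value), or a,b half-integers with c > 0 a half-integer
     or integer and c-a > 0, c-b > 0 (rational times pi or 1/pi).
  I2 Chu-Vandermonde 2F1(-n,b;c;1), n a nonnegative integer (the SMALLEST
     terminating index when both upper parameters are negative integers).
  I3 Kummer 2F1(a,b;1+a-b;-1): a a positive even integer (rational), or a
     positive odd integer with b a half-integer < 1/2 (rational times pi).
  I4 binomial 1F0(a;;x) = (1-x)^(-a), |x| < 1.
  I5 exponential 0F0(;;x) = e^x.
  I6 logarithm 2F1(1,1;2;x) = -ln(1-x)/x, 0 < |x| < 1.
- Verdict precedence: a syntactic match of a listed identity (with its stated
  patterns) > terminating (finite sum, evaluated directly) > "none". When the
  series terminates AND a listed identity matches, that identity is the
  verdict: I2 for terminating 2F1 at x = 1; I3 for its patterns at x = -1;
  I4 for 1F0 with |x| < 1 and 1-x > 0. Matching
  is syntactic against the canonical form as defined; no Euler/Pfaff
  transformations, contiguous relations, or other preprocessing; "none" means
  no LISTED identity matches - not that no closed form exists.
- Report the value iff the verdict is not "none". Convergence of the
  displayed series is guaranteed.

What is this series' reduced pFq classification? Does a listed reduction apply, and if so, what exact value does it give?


This is -4/5 * 2F1(5/12, 2; 77/12; 1) in reduced canonical form. Verdict (x = 1): Gauss's theorem (I1) applies (x = 1: the Gamma ratio telescopes since c-a-b = 4 > 0 and a = 2 in Z>0). Sum: -689/720.

First insight: from the first term -4/5: the running product (prefactor -4/5) telescopes to a rising factorial.
Step ratio: r(k) = 1 * (k+5/12) (k+2) / [(k+77/12) (k+1)] - rational; roots negated = parameters, x = 1, C = -4/5.


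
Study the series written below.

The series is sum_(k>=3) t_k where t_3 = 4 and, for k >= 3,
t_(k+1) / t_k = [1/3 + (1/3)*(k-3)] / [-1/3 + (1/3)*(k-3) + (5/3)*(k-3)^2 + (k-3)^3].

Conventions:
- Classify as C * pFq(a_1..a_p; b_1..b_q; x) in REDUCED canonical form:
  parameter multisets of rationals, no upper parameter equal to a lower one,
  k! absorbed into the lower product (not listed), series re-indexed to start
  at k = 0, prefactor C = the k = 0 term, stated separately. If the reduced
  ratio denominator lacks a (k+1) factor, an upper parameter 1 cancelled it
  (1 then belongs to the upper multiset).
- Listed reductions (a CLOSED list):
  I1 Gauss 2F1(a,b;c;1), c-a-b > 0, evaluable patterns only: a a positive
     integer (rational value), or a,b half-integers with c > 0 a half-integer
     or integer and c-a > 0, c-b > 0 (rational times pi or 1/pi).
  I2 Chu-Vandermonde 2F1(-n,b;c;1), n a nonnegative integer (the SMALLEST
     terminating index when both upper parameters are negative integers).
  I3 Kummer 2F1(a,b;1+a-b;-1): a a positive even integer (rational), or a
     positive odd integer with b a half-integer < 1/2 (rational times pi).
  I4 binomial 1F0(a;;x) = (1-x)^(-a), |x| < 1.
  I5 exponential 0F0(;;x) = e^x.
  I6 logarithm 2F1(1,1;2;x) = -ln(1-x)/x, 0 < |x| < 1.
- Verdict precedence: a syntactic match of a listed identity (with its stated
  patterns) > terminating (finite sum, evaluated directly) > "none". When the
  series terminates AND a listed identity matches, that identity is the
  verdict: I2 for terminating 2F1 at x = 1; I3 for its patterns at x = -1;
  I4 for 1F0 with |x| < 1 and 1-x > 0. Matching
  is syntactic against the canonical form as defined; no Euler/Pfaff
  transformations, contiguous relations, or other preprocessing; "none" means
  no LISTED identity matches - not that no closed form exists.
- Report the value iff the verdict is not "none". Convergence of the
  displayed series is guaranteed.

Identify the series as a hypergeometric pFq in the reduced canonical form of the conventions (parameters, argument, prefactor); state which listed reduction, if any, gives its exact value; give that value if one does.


Prefactor 4, argument 1/3: 0F1 with upper {-} over lower {-1/3}. Verdict: none - this 0F1 at x = 1/3 matches no listed pattern, and upper {-} holds no stopper.

First insight: from the first term 4: the parameter 1 appears in both the upper and lower lists and cancels.
Term ratio: r(k) = (1/3) * 1 / [(k-1/3) (k+1)] - rational in k, leading ratio (1/3); with t_0 = 4, classification follows.


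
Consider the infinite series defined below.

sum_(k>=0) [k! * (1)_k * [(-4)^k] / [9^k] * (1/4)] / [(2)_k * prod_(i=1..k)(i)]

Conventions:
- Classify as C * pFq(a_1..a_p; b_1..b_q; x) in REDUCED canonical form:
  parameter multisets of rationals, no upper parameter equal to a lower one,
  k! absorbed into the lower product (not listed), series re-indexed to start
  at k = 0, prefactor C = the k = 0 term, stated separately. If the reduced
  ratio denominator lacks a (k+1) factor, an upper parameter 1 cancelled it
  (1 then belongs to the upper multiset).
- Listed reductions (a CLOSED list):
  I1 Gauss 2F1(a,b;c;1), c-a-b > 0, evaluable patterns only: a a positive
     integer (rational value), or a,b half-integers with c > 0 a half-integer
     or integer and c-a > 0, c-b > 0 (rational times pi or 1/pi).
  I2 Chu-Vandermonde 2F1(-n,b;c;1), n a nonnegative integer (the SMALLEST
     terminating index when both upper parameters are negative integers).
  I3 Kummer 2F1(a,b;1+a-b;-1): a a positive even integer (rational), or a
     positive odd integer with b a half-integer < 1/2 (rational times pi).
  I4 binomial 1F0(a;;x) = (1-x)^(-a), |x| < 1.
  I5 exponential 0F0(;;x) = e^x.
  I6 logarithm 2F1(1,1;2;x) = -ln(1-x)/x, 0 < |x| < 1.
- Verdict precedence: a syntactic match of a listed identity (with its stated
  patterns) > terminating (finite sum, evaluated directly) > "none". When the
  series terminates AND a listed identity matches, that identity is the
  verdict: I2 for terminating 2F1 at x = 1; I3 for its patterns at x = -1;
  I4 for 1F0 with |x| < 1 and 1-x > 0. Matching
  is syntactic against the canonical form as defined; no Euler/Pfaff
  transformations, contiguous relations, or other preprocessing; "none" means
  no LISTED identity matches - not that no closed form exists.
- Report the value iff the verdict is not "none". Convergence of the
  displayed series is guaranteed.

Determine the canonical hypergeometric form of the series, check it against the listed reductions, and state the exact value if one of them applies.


Classification (C = 1/4): 2F1 with upper {1, 1}, lower {2}, argument x = -4/9. Verdict: this is the logarithmic series (I6) (the logarithm: parameters (1,1;2), x = -4/9). Exact value: (9/16) * ln(13/9).

Key observation: t_0 = 1/4 here, and the factorial ratio (C = 1/4) (k+a-1)!/(a-1)! is a rising factorial (a)_k.
Consecutive-term ratio: r(k) = (-4/9) * (k+1) (k+1) / [(k+2) (k+1)] ; factor over Q: parameters, x = (-4/9), and C = 1/4.


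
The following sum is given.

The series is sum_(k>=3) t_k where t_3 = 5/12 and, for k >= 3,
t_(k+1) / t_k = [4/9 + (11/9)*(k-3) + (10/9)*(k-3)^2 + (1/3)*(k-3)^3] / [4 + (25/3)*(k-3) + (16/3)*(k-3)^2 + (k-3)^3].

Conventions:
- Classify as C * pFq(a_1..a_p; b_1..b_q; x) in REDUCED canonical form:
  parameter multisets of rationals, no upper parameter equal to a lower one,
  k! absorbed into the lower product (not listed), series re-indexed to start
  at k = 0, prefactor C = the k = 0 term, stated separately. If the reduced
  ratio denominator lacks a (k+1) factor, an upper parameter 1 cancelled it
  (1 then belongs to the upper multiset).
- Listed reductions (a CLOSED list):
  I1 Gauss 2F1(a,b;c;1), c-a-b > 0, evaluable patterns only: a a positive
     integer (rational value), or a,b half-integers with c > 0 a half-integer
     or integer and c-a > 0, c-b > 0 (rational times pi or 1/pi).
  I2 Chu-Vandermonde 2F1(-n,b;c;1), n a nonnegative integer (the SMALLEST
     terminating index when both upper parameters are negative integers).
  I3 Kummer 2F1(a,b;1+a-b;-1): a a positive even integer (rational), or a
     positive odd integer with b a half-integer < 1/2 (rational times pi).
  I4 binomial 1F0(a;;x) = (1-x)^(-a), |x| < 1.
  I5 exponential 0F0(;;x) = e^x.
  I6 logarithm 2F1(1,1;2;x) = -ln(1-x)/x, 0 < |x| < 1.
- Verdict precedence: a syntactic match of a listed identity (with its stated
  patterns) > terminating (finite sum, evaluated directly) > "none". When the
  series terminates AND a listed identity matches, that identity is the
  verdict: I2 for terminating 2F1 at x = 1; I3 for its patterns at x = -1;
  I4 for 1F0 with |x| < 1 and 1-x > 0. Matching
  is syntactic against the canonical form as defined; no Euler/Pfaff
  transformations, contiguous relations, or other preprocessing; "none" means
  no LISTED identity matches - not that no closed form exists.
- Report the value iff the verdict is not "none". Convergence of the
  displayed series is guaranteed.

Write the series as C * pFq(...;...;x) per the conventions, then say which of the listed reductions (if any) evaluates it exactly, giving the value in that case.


Key step: from the first term 5/12: the parameter 4/3 appears in both the upper and lower lists and cancels.
Ratio: r(k) = (1/3) * (k+1) (k+1) / [(k+3) (k+1)] ; factor over Q: parameters, x = (1/3), and C = 5/12.

With C = 5/12: the canonical form is 2F1(1, 1; 3; 1/3). Verdict: none. No listed pattern accepts 2F1(1, 1; 3; 1/3).


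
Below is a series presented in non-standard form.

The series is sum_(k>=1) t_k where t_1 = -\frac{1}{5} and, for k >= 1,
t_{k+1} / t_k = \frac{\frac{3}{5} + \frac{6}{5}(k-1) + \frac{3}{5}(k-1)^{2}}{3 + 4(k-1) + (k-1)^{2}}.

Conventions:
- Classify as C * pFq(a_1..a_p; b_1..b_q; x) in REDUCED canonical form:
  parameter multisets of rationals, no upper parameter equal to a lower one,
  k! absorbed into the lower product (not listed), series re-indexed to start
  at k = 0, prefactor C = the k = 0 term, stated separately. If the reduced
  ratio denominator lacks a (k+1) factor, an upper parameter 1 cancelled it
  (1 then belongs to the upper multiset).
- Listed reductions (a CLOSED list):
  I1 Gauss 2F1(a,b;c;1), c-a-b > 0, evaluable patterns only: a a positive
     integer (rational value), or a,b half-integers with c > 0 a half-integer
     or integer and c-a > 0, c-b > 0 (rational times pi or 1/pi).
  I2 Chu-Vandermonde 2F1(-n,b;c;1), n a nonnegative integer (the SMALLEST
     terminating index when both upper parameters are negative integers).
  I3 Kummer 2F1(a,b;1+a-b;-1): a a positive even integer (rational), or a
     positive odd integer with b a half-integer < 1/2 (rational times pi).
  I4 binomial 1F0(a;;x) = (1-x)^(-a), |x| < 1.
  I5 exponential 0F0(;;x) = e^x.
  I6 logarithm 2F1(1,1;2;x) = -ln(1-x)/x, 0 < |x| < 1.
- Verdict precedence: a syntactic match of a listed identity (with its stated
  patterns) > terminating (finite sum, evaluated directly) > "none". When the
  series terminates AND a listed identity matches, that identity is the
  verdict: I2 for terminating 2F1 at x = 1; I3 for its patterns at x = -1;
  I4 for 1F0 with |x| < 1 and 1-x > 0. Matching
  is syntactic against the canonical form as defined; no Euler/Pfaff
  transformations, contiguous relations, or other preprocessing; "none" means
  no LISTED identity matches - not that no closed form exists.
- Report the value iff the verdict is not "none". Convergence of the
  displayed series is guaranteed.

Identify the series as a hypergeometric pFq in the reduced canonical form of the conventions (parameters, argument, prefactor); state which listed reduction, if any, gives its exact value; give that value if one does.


This is -\frac{1}{5} * 2F1(1, 1; 3; \frac{3}{5}) in reduced canonical form. Verdict: none here - no I1-I6 shape fits x = \frac{3}{5} with lower {3}.

Key step: x = \frac{3}{5} and the expanded ratio factors over Q; C = -1/5, roots give parameters.
Consecutive-term ratio: r(k) = \frac{3}{5} * (k+1) (k+1) / [(k+3) (k+1)] - rational; roots negated = parameters, x = \frac{3}{5}, C = -\frac{1}{5}.


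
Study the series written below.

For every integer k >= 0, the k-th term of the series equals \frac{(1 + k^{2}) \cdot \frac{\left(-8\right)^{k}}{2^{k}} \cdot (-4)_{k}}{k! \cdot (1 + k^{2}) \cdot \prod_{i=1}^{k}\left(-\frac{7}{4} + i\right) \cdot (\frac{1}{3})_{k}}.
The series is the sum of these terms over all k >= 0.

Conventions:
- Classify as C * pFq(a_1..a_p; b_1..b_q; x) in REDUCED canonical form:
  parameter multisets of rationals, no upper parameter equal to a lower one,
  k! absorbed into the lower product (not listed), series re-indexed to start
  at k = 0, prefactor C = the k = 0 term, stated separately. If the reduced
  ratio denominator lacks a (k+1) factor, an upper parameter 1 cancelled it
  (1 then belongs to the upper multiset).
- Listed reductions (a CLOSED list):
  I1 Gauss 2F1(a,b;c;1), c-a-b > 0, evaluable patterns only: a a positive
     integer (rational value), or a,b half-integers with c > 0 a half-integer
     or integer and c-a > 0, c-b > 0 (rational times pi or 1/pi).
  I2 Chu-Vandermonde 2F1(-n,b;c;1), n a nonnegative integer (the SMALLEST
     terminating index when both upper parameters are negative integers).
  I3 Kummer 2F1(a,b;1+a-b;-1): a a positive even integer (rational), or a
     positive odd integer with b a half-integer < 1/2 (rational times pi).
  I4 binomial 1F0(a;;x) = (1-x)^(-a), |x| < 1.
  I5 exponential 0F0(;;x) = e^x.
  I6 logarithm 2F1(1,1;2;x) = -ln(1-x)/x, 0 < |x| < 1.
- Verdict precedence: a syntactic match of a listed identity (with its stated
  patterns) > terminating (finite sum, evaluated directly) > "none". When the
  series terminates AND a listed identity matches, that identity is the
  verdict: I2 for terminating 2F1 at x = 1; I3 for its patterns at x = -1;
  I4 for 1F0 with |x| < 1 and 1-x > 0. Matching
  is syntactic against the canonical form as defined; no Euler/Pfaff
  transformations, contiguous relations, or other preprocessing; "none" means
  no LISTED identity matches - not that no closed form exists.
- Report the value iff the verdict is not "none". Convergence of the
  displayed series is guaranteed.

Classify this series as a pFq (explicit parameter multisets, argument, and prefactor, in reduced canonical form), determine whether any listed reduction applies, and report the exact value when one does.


Classification (C = 1): 1F2 with upper {-4}, lower {-\frac{3}{4}, \frac{1}{3}}, argument x = -4. Verdict: terminating at k = 4: the factor (-4)_k kills every later term; summing the 5 survivors is exact. Exact value: -\frac{421521}{175}.

Key observation: with t_0 = 1, the lower running product (C = 1) is a rising factorial.
Ratio: r(k) = -4 * (k-4) / [(k-\frac{3}{4}) (k+\frac{1}{3}) (k+1)] ; factor over Q: parameters, x = -4, and C = 1.


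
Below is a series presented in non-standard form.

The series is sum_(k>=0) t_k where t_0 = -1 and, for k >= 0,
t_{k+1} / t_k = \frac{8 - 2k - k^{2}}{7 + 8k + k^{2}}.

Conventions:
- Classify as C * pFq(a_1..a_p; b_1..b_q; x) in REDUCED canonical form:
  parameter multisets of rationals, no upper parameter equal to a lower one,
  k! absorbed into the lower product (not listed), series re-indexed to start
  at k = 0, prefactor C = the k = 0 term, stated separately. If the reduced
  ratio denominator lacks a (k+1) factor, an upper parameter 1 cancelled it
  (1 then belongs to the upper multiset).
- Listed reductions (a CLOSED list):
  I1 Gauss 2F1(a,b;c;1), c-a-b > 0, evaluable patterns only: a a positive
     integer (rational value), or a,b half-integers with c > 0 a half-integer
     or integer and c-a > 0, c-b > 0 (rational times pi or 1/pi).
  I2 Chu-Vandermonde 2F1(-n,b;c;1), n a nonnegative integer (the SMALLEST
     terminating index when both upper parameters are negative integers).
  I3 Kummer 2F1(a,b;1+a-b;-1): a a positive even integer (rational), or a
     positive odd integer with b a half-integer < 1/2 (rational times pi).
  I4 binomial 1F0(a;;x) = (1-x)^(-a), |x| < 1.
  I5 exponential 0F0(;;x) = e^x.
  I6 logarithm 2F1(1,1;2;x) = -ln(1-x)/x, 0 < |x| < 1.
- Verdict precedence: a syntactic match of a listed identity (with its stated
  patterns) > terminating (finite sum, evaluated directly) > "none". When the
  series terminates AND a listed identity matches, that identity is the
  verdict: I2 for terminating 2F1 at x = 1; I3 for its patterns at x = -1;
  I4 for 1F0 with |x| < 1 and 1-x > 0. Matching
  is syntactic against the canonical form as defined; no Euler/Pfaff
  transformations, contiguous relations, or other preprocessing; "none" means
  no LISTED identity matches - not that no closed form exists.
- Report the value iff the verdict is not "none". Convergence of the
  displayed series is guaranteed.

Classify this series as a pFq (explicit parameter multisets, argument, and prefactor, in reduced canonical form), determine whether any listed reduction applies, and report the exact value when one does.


Prefactor -1, argument -1: 2F1 with upper {-2, 4} over lower {7}. Verdict: the Kummer evaluation I3 fires (x = -1; c = 7 equals 1+a-b for upper {-2, 4}: listed pattern). Sum: -\frac{5}{2}.

Key step: from the first term -1: roots of the ratio polynomials (C = -1) are the negated parameters.
Ratio: r(k) = -1 * (k-2) (k+4) / [(k+7) (k+1)] - rational in k, leading ratio -1; with t_0 = -1, classification follows.


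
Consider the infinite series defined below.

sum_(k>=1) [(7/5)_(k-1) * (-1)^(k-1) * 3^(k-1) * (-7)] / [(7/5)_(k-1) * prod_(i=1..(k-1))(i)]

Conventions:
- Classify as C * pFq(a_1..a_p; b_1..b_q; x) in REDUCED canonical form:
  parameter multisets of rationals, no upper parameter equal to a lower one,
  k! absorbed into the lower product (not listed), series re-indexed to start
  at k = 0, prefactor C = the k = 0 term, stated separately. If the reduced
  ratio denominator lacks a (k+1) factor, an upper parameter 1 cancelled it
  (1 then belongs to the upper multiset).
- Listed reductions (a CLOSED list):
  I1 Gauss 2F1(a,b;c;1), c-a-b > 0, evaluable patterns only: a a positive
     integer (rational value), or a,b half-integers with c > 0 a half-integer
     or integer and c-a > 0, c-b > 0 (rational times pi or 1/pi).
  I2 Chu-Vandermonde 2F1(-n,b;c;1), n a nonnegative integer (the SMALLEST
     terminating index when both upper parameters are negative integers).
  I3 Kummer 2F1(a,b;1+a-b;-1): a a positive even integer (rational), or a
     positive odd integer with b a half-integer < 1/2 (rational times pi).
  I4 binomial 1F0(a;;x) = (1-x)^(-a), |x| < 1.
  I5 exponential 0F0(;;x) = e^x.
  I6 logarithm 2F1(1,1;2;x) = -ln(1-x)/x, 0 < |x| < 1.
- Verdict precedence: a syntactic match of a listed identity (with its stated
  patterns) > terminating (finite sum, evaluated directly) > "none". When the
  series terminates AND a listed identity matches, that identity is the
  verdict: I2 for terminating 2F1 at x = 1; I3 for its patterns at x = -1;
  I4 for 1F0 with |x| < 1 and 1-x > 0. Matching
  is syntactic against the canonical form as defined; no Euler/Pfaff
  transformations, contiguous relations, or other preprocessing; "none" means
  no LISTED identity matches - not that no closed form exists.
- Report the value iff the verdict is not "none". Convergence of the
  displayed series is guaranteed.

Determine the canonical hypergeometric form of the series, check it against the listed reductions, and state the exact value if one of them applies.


Key observation: x = (-3) and the product of the first k integers (C = -7) is k!.
Step ratio: r(k) = (-3) * 1 / [(k+1)] ; factor over Q: parameters, x = (-3), and C = -7.

Prefactor -7, argument -3: 0F0 with upper {-} over lower {-}. Verdict (x = -3): the exponential series (I5) applies (the 0F0 exponential series at x = -3). Exact value: (-7) * e^(-3).


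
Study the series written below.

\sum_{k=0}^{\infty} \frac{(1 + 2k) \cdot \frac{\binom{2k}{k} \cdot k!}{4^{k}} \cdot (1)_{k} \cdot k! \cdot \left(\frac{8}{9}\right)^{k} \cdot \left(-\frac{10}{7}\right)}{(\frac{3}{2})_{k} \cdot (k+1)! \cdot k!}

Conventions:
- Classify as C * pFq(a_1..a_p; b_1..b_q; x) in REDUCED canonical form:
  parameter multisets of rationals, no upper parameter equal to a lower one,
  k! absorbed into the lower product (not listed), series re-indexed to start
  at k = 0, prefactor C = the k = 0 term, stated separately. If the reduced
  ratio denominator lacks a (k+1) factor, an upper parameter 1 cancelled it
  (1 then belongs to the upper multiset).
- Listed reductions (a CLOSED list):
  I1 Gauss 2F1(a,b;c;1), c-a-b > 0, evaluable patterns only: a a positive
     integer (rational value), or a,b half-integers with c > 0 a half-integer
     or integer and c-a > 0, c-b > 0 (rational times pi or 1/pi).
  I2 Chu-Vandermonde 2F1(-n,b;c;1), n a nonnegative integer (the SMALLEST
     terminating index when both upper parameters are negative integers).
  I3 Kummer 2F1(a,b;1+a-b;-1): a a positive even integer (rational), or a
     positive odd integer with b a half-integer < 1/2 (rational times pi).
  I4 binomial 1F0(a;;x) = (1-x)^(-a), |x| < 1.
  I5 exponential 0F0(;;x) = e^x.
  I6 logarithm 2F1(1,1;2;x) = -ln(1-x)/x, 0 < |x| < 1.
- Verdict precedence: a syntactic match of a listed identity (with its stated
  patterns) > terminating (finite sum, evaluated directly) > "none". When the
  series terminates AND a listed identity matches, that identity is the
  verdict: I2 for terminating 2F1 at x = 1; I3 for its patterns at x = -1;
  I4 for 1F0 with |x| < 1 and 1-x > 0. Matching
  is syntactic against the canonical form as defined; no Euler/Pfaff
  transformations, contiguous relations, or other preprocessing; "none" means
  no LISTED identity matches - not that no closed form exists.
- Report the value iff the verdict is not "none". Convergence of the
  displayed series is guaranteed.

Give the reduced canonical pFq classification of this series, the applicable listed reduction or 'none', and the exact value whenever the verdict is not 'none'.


First insight: x = \frac{8}{9} and the parameter 3/2 appears in both the upper and lower lists and cancels.
Adjacent-term ratio: r(k) = \frac{8}{9} * (k+1) (k+1) / [(k+2) (k+1)] - rational; roots negated = parameters, x = \frac{8}{9}, C = -\frac{10}{7}.

The series (x = \frac{8}{9}) is 2F1: upper {1, 1}, lower {2}, prefactor -\frac{10}{7}. Verdict: logarithm (I6) matches (the logarithm: parameters (1,1;2), x = \frac{8}{9}). Value: \frac{45}{28} \cdot \ln\left(\frac{1}{9}\right).


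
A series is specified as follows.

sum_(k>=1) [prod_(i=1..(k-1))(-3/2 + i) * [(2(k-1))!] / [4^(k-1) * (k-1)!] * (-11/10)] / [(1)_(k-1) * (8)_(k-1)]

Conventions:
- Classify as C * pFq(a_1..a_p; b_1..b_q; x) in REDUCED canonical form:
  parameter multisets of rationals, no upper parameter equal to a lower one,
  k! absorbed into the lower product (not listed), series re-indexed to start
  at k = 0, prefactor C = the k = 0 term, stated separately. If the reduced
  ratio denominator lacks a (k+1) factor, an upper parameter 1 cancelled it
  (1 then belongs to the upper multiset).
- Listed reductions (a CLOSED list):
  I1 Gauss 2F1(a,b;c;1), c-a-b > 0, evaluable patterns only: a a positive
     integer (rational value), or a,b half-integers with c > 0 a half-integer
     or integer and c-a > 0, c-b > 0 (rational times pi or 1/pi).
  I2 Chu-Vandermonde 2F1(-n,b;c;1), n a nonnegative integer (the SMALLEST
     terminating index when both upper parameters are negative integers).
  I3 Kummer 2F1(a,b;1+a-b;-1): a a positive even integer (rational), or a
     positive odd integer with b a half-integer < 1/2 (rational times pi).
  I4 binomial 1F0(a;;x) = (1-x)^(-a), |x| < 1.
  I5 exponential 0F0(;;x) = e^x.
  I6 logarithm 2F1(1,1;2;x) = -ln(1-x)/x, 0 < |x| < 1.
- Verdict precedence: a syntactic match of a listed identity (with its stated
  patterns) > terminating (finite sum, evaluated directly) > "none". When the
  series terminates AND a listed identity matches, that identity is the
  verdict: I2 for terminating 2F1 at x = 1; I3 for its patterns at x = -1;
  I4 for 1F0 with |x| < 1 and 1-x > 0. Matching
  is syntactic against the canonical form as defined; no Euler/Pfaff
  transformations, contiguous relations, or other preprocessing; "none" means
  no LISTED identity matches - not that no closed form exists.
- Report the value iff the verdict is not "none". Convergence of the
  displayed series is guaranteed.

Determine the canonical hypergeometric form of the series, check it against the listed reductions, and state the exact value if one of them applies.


Prefactor -11/10, argument 1: 2F1 with upper {-1/2, 1/2} over lower {8}. Verdict: this is the half-integer Gauss pattern (I1) (x = 1; upper {-1/2, 1/2} half-integers, c = 8 in the evaluable pattern). Sum: (-4194304/1254825) / pi.

The tell: t_0 being -11/10, the running product (C = -11/10) telescopes to a rising factorial.
Ratio: r(k) = 1 * (k-1/2) (k+1/2) / [(k+8) (k+1)] - rational in k, leading ratio 1; with t_0 = -11/10, classification follows.


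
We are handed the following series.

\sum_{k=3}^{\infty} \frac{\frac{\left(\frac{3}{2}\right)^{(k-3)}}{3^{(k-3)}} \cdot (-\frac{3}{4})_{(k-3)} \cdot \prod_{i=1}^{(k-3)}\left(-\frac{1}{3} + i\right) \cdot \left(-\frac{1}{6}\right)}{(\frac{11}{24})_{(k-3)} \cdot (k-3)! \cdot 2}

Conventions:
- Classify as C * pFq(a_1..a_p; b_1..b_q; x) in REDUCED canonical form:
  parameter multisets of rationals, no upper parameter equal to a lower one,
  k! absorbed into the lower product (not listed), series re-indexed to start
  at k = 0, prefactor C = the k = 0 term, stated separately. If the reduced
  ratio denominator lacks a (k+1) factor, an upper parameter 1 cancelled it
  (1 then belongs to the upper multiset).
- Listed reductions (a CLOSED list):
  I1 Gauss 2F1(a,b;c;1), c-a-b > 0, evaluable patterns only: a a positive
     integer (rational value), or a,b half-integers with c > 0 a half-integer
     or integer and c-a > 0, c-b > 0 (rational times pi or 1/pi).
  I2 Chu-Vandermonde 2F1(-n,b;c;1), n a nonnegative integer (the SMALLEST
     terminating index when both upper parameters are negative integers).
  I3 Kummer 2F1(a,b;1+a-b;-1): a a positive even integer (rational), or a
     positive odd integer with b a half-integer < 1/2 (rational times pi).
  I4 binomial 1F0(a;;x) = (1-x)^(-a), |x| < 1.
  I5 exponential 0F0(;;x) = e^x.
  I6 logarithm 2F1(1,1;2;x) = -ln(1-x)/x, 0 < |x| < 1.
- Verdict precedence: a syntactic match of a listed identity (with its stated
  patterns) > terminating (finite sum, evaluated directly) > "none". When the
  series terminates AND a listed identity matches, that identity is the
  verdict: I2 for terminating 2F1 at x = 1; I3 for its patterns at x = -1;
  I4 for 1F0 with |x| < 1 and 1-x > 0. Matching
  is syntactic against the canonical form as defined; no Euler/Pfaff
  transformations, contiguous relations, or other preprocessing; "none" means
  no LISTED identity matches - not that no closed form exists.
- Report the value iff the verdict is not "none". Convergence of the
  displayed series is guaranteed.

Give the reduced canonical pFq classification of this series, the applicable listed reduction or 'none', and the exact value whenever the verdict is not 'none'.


x = \frac{1}{2} here; the reduced form reads 2F1, upper {-\frac{3}{4}, \frac{2}{3}}, lower {\frac{11}{24}}, C = -\frac{1}{12}. Verdict: no listed reduction: x = \frac{1}{2} and upper {-\frac{3}{4}, \frac{2}{3}} fail every I1-I6 pattern.

Structural cue: t_0 being -\frac{1}{12}, the two k-th powers (prefactor -1/12) combine into one argument.
Consecutive-term ratio: r(k) = \frac{1}{2} * (k-\frac{3}{4}) (k+\frac{2}{3}) / [(k+\frac{11}{24}) (k+1)] ; factor over Q: parameters, x = \frac{1}{2}, and C = -\frac{1}{12}.


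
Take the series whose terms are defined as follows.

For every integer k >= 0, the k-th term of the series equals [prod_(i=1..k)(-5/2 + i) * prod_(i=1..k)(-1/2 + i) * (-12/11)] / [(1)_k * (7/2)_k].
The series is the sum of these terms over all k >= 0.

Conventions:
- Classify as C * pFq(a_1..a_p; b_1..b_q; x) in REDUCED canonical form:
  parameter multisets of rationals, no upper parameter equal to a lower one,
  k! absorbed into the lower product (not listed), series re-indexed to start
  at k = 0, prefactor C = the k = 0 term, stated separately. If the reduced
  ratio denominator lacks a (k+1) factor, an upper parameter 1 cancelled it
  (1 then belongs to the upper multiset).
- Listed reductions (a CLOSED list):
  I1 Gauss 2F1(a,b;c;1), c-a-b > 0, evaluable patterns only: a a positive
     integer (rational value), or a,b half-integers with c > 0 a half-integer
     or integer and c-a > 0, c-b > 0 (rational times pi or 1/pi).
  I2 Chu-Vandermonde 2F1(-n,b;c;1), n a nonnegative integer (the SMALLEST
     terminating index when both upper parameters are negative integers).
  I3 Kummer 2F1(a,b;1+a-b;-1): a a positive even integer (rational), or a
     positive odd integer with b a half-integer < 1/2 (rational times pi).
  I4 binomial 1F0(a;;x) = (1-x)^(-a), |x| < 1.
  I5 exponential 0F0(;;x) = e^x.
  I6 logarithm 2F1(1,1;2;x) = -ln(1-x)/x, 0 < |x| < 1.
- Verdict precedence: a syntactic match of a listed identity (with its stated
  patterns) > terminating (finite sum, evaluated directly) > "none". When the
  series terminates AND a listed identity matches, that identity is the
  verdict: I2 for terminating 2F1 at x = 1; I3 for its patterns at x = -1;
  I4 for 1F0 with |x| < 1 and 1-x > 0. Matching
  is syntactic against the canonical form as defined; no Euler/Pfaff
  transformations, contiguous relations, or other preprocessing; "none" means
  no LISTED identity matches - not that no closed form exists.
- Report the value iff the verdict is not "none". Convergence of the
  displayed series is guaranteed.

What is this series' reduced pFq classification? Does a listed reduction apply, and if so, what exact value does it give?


First insight: x = 1 and (1)_k (C = -12/11) is k! itself.
Consecutive-term ratio: r(k) = 1 * (k-3/2) (k+1/2) / [(k+7/2) (k+1)] - rational in k. x = 1; t_0 = -12/11; negate the roots.

Reduced: x = 1, 2F1, upper = {-3/2, 1/2}, lower = {7/2}, C = -12/11. Verdict: the half-integer Gauss pattern (I1) fires (x = 1; upper {-3/2, 1/2} half-integers, c = 7/2 in the evaluable pattern). Its exact value is (-1575/5632) * pi.


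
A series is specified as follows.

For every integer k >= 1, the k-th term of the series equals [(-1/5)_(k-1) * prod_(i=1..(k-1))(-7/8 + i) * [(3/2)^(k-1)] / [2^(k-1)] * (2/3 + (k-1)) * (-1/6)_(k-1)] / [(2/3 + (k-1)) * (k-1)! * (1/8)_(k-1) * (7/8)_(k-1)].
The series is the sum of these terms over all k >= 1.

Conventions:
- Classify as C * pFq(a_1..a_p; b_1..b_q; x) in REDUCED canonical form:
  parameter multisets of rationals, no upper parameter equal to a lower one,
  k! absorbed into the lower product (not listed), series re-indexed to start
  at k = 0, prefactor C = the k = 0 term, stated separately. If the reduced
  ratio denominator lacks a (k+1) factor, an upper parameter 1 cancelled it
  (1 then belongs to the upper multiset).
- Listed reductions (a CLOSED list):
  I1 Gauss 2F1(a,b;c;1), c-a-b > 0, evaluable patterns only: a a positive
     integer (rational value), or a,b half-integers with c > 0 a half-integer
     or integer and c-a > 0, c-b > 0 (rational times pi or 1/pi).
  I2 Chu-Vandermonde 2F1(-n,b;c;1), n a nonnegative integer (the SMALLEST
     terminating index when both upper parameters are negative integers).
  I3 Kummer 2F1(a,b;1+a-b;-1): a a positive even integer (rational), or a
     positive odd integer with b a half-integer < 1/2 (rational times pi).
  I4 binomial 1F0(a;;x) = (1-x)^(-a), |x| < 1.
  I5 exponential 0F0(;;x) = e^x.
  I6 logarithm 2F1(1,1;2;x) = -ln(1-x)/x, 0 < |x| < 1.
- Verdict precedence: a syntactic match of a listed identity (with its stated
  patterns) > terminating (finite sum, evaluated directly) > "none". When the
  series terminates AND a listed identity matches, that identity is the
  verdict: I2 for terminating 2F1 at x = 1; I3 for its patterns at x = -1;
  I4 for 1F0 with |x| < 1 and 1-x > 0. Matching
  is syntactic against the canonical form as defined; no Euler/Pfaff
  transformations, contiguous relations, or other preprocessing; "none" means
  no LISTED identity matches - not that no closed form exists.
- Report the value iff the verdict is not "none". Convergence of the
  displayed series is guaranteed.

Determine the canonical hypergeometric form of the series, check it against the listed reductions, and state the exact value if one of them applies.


Reduced: x = 3/4, 2F1, upper = {-1/5, -1/6}, lower = {7/8}, C = 1. Verdict: no listed reduction: x = 3/4 and upper {-1/5, -1/6} fail every I1-I6 pattern.

Key step: x = (3/4) and the running product (C = 1) telescopes to a rising factorial.
Consecutive-term ratio: r(k) = (3/4) * (k-1/5) (k-1/6) / [(k+7/8) (k+1)] - rational in k, leading ratio (3/4); with t_0 = 1, classification follows.


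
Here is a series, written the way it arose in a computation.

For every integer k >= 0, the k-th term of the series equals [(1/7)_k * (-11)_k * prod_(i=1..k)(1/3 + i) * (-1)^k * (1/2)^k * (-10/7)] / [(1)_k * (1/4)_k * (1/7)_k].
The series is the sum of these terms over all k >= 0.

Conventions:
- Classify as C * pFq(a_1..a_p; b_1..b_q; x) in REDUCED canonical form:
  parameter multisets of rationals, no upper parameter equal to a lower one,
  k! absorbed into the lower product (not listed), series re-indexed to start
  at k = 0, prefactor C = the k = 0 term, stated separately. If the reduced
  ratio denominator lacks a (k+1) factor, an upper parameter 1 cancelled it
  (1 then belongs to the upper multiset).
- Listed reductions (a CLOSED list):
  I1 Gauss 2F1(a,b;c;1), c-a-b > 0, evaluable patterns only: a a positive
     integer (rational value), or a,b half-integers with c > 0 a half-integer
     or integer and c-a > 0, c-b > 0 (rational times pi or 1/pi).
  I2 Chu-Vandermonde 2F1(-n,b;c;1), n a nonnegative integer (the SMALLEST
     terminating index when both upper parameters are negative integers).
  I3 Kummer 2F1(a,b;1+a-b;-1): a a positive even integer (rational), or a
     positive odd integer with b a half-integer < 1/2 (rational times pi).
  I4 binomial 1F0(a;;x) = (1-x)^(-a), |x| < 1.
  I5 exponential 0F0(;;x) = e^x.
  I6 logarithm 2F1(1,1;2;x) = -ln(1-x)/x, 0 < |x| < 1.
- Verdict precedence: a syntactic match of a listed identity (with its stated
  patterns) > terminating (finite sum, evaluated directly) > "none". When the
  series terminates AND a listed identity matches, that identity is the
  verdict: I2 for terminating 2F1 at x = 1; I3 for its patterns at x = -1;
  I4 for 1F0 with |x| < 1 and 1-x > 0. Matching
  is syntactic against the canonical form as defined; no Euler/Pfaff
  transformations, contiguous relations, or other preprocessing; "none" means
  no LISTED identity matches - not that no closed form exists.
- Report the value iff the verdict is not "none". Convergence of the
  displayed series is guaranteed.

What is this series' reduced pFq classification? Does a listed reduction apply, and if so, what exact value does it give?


Reduced: x = -1/2, 2F1, upper = {-11, 4/3}, lower = {1/4}, C = -10/7. Verdict: terminating - the sum ends at index 11 because -11 is a negative integer; exact evaluation follows. Hence: -24062502391996898/10731274916067.

The tell: from the first term -10/7: the (-1)^k factor (prefactor -10/7) folds into the argument's sign.
Consecutive-term ratio: r(k) = (-1/2) * (k-11) (k+4/3) / [(k+1/4) (k+1)] - rational in k, leading ratio (-1/2); with t_0 = -10/7, classification follows.


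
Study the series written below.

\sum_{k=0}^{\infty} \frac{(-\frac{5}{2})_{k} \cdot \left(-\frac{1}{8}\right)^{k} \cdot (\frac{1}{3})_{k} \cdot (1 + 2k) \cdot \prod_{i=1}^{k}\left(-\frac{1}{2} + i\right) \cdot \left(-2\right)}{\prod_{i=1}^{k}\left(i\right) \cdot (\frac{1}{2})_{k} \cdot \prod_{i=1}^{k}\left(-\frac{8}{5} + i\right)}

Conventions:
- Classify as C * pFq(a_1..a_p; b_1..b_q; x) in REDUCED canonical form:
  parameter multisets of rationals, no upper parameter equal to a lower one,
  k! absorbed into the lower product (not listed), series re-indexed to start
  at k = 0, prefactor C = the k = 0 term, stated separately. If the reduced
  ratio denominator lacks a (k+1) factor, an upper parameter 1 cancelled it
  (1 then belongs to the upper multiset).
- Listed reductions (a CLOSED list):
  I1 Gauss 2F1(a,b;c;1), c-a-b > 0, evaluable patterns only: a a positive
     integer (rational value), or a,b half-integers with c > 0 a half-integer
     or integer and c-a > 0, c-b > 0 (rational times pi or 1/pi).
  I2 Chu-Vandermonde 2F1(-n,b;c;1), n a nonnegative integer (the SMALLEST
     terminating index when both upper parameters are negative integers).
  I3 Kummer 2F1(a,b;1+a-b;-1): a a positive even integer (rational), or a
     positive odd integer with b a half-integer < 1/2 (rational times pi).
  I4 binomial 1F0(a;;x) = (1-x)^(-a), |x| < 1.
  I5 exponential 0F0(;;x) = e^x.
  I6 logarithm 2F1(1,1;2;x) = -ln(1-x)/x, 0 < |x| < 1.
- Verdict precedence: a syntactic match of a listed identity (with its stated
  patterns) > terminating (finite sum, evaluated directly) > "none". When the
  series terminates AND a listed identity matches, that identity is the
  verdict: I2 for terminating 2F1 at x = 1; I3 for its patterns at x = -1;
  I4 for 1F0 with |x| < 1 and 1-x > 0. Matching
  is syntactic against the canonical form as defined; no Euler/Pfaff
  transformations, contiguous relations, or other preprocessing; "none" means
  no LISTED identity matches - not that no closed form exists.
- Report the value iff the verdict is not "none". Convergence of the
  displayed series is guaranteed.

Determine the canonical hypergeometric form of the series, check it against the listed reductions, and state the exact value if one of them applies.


Prefactor -2, argument -\frac{1}{8}: 3F2 with upper {-\frac{5}{2}, \frac{1}{3}, \frac{3}{2}} over lower {-\frac{3}{5}, \frac{1}{2}}. Verdict: none (x = -\frac{1}{8}): each listed identity misses the multisets {-\frac{5}{2}, \frac{1}{3}, \frac{3}{2}} ; {-\frac{3}{5}, \frac{1}{2}}.

Key observation: with t_0 = -2, the lower running product (C = -2, x = -1/8) is a rising factorial.
Consecutive-term ratio: r(k) = -\frac{1}{8} * (k-\frac{5}{2}) (k+\frac{1}{3}) (k+\frac{3}{2}) / [(k-\frac{3}{5}) (k+\frac{1}{2}) (k+1)] - poly over poly, x = -\frac{1}{8} from leading terms; C = -2 at k = 0.


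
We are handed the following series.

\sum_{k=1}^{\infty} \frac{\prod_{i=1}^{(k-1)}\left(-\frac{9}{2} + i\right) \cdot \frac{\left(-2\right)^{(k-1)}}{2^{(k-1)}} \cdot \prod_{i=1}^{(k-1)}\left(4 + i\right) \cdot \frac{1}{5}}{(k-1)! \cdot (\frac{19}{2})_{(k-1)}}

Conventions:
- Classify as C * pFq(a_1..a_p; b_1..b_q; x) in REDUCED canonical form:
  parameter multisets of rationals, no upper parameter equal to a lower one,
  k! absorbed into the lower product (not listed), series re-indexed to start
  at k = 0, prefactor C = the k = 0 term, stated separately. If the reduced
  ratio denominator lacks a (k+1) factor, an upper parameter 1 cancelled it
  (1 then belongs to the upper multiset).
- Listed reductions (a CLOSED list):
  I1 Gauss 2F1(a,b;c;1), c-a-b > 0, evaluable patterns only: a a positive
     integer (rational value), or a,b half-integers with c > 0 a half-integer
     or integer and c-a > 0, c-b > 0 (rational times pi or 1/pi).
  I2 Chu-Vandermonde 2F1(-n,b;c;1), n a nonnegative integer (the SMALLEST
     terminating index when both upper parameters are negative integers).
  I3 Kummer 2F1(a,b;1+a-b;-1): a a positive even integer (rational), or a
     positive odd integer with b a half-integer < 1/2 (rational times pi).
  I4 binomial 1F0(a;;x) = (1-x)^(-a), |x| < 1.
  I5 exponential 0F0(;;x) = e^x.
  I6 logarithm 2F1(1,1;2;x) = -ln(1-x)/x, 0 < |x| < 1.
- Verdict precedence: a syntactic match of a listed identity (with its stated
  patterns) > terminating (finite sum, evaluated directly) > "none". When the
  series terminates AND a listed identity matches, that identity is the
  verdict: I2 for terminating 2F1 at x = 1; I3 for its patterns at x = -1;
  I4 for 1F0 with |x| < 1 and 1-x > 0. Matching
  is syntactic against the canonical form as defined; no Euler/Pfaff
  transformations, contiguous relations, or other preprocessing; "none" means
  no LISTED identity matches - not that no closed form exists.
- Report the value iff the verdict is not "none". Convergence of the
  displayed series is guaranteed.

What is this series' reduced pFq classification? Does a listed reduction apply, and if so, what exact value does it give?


Canonical form: C = \frac{1}{5} times 2F1 with upper {-\frac{7}{2}, 5}, lower {\frac{19}{2}}, x = -1. Verdict at x = -1: Kummer's theorem (I3) matches (x = -1; c = \frac{19}{2} equals 1+a-b for upper {-\frac{7}{2}, 5}: listed pattern). Its exact value is \frac{153153}{524288} \cdot \pi.

Structural cue: x = -1 and the running product (C = 1/5, x = -1) telescopes to a rising factorial.
Step ratio: r(k) = -1 * (k-\frac{7}{2}) (k+5) / [(k+\frac{19}{2}) (k+1)] - rational in k. x = -1; t_0 = \frac{1}{5}; negate the roots.
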